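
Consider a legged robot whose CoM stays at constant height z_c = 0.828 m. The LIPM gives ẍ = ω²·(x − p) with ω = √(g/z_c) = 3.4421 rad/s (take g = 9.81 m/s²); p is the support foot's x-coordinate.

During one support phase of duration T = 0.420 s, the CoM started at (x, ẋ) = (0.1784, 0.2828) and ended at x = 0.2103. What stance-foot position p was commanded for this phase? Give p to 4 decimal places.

p = 0.2855

ωT = 3.4421·0.420 = 1.445682; cosh(ωT) = 2.240166, sinh(ωT) = 2.004580
x(T) = p + (x₀−p)·cosh(ωT) + (ẋ₀/ω)·sinh(ωT) ⇒ p·(1 − cosh) = x(T) − x₀·cosh − (ẋ₀/ω)·sinh
numerator   = 0.2103 − (0.1784)·2.240166 − (0.2828/3.4421)·2.004580 = -0.354040
denominator = 1 − 2.240166 = -1.240166
p = -0.354040 / -1.240166 = 0.2855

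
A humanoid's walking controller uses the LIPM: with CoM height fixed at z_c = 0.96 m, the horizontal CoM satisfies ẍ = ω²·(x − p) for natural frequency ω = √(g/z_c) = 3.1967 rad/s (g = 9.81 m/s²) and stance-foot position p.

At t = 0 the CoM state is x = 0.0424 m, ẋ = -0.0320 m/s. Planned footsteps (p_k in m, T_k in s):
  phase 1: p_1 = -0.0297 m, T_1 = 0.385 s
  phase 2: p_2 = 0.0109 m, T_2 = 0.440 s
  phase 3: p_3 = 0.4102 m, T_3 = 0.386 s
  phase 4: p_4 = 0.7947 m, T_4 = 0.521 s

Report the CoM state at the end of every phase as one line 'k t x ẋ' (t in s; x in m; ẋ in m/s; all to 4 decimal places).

1 0.3850 0.0886 0.3014
2 0.8250 0.3599 1.1285
3 1.2110 0.8713 1.8494
4 1.7320 2.4795 5.6892

phase 1: p=-0.0297, T=0.385, ωT=1.230730, cosh=1.857903, sinh=1.565823; start (x,ẋ)=(0.042400, -0.032000) → end (x,ẋ)=(0.088580, 0.301441)
phase 2: p=0.0109, T=0.440, ωT=1.406548, cosh=2.163414, sinh=1.918427; start (x,ẋ)=(0.088580, 0.301441) → end (x,ẋ)=(0.359858, 1.128528)
phase 3: p=0.4102, T=0.386, ωT=1.233926, cosh=1.862918, sinh=1.571771; start (x,ẋ)=(0.359858, 1.128528) → end (x,ẋ)=(0.871298, 1.849412)
phase 4: p=0.7947, T=0.521, ωT=1.665481, cosh=2.738657, sinh=2.549557; start (x,ẋ)=(0.871298, 1.849412) → end (x,ẋ)=(2.479490, 5.689189)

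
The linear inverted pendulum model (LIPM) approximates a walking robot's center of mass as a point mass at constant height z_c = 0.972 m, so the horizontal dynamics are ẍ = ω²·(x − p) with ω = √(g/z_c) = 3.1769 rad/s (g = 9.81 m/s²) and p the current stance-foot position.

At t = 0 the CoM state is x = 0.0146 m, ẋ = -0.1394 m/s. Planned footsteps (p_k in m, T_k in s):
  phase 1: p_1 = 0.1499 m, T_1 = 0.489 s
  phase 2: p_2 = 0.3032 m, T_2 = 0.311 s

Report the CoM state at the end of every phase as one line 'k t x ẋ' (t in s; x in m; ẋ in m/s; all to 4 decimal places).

1 0.4890 -0.2833 -1.3150
2 0.8000 -1.0725 -4.1663

phase 1: p=0.1499, T=0.489, ωT=1.553504, cosh=2.469757, sinh=2.258252; start (x,ẋ)=(0.014600, -0.139400) → end (x,ẋ)=(-0.283349, -1.314959)
phase 2: p=0.3032, T=0.311, ωT=0.988016, cosh=1.529107, sinh=1.156793; start (x,ẋ)=(-0.283349, -1.314959) → end (x,ẋ)=(-1.072507, -4.166288)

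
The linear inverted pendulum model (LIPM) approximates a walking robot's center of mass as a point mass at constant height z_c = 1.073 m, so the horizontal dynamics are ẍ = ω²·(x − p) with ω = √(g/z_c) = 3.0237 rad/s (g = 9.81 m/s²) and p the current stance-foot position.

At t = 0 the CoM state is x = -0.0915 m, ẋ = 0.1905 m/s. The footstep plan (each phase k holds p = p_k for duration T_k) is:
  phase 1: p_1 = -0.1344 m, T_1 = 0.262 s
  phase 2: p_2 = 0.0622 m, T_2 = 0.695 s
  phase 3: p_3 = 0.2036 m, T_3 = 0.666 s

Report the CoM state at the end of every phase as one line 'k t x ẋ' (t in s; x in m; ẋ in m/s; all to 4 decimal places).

1 0.2620 -0.0220 0.3673
2 0.9570 0.2020 0.4987
3 1.6230 0.8043 1.8835

phase 1: p=-0.1344, T=0.262, ωT=0.792209, cosh=1.330557, sinh=0.877713; start (x,ẋ)=(-0.091500, 0.190500) → end (x,ẋ)=(-0.022021, 0.367325)
phase 2: p=0.0622, T=0.695, ωT=2.101471, cosh=4.150236, sinh=4.027959; start (x,ẋ)=(-0.022021, 0.367325) → end (x,ẋ)=(0.201987, 0.498728)
phase 3: p=0.2036, T=0.666, ωT=2.013784, cosh=3.812548, sinh=3.679065; start (x,ẋ)=(0.201987, 0.498728) → end (x,ẋ)=(0.804273, 1.883478)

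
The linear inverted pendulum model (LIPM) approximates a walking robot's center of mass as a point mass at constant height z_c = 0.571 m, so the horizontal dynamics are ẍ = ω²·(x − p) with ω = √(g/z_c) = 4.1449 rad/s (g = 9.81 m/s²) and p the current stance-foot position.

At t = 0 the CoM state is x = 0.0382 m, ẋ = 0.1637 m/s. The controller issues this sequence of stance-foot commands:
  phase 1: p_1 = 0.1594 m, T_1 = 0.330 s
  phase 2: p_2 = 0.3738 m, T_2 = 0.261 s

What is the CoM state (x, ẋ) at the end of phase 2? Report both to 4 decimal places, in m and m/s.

x = -0.4590, ẋ = -3.0930

phase 1: p=0.1594, T=0.330, ωT=1.367817, cosh=2.090716, sinh=1.836053; start (x,ẋ)=(0.038200, 0.163700) → end (x,ẋ)=(-0.021481, -0.580113)
phase 2: p=0.3738, T=0.261, ωT=1.081819, cosh=1.644509, sinh=1.305531; start (x,ẋ)=(-0.021481, -0.580113) → end (x,ẋ)=(-0.458963, -3.092984)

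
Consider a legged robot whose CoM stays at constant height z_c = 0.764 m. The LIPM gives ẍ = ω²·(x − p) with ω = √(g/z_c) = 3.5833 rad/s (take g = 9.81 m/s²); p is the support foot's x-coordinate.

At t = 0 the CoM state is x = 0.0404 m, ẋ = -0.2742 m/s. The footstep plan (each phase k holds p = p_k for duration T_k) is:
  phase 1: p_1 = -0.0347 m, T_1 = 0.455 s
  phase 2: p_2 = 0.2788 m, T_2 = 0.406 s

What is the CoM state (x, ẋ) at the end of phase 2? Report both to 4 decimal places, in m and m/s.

x = -0.4413, ẋ = -2.3431

phase 1: p=-0.0347, T=0.455, ωT=1.630402, cosh=2.650888, sinh=2.455037; start (x,ẋ)=(0.040400, -0.274200) → end (x,ẋ)=(-0.023482, -0.066209)
phase 2: p=0.2788, T=0.406, ωT=1.454820, cosh=2.258577, sinh=2.025135; start (x,ẋ)=(-0.023482, -0.066209) → end (x,ẋ)=(-0.441345, -2.343095)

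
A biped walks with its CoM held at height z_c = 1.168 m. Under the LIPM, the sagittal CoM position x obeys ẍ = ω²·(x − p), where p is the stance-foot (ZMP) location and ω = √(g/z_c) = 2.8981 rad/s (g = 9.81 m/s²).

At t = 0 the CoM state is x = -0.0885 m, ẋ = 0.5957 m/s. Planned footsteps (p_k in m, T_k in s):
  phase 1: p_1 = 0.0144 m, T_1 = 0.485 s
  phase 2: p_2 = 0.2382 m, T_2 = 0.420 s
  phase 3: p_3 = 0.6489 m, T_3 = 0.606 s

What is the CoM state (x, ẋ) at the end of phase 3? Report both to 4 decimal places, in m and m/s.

phase 1: p=0.0144, T=0.485, ωT=1.405578, cosh=2.161555, sinh=1.916330; start (x,ẋ)=(-0.088500, 0.595700) → end (x,ẋ)=(0.185875, 0.716161)
phase 2: p=0.2382, T=0.420, ωT=1.217202, cosh=1.836891, sinh=1.540833; start (x,ẋ)=(0.185875, 0.716161) → end (x,ẋ)=(0.522845, 1.081851)
phase 3: p=0.6489, T=0.606, ωT=1.756249, cosh=2.981682, sinh=2.808991; start (x,ẋ)=(0.522845, 1.081851) → end (x,ẋ)=(1.321633, 2.199560)

x = 1.3216, ẋ = 2.1996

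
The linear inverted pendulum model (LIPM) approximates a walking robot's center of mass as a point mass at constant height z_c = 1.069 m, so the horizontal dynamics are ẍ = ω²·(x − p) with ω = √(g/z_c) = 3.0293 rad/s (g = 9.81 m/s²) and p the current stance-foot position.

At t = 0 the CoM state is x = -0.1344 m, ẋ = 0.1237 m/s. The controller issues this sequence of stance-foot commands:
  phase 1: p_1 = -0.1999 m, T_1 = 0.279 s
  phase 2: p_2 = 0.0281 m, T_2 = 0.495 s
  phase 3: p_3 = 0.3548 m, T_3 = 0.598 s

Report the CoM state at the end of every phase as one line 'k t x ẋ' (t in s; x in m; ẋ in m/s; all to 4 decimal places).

1 0.2790 -0.0708 0.3590
2 0.7740 0.0477 0.2064
3 1.3720 -0.4070 -2.1221

phase 1: p=-0.1999, T=0.279, ωT=0.845175, cosh=1.378933, sinh=0.949451; start (x,ẋ)=(-0.134400, 0.123700) → end (x,ẋ)=(-0.070809, 0.358963)
phase 2: p=0.0281, T=0.495, ωT=1.499504, cosh=2.351353, sinh=2.128112; start (x,ẋ)=(-0.070809, 0.358963) → end (x,ẋ)=(0.047704, 0.206411)
phase 3: p=0.3548, T=0.598, ωT=1.811521, cosh=3.141578, sinh=2.978173; start (x,ẋ)=(0.047704, 0.206411) → end (x,ẋ)=(-0.407039, -2.122096)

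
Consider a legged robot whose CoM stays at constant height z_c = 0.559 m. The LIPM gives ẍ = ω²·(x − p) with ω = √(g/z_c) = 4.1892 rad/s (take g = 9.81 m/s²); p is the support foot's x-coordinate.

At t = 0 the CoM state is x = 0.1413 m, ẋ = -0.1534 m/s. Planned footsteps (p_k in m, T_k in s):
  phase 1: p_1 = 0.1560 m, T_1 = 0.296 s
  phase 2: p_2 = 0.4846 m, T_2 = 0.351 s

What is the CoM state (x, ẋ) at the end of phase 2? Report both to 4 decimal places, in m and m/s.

x = -0.6531, ẋ = -4.4558

phase 1: p=0.1560, T=0.296, ωT=1.240003, cosh=1.872504, sinh=1.583121; start (x,ẋ)=(0.141300, -0.153400) → end (x,ẋ)=(0.070504, -0.384733)
phase 2: p=0.4846, T=0.351, ωT=1.470409, cosh=2.290423, sinh=2.060592; start (x,ẋ)=(0.070504, -0.384733) → end (x,ẋ)=(-0.653099, -4.455777)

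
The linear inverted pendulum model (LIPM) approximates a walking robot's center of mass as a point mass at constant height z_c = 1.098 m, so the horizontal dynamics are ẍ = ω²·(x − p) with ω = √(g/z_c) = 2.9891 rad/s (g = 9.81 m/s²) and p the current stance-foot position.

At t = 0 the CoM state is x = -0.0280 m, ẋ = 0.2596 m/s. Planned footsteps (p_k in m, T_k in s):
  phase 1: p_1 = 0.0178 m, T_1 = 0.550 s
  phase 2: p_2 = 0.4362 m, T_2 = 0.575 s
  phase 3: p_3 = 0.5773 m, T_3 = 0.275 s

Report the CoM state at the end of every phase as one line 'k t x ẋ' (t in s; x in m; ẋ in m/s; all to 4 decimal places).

phase 1: p=0.0178, T=0.550, ωT=1.644005, cosh=2.684531, sinh=2.491326; start (x,ẋ)=(-0.028000, 0.259600) → end (x,ẋ)=(0.111217, 0.355840)
phase 2: p=0.4362, T=0.575, ωT=1.718732, cosh=2.878374, sinh=2.699081; start (x,ẋ)=(0.111217, 0.355840) → end (x,ẋ)=(-0.177907, -1.597662)
phase 3: p=0.5773, T=0.275, ωT=0.822003, cosh=1.357301, sinh=0.917750; start (x,ẋ)=(-0.177907, -1.597662) → end (x,ẋ)=(-0.938277, -4.240228)

1 0.5500 0.1112 0.3558
2 1.1250 -0.1779 -1.5977
3 1.4000 -0.9383 -4.2402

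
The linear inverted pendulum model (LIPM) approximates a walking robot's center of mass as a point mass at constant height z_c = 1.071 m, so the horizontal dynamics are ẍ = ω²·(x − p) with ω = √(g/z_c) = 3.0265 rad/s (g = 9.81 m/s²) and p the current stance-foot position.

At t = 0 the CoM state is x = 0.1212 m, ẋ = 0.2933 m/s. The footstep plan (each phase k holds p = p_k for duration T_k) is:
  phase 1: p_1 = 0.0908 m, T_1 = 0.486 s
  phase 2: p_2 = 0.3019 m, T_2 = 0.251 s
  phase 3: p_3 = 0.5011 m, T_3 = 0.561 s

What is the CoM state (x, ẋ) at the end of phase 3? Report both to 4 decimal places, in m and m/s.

x = 1.9321, ẋ = 4.4998

phase 1: p=0.0908, T=0.486, ωT=1.470879, cosh=2.291392, sinh=2.061668; start (x,ẋ)=(0.121200, 0.293300) → end (x,ẋ)=(0.360256, 0.861750)
phase 2: p=0.3019, T=0.251, ωT=0.759652, cosh=1.302680, sinh=0.834851; start (x,ẋ)=(0.360256, 0.861750) → end (x,ẋ)=(0.615630, 1.270031)
phase 3: p=0.5011, T=0.561, ωT=1.697867, cosh=2.822677, sinh=2.639604; start (x,ẋ)=(0.615630, 1.270031) → end (x,ẋ)=(1.932057, 4.499843)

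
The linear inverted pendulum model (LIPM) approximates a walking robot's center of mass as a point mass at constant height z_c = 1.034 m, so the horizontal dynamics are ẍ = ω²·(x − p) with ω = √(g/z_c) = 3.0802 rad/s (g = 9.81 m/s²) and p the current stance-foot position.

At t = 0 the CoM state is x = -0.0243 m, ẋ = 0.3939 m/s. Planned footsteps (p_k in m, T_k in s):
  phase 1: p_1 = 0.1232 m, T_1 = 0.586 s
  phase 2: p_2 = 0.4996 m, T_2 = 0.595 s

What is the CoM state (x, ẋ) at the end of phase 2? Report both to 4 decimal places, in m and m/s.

phase 1: p=0.1232, T=0.586, ωT=1.804997, cosh=3.122215, sinh=2.957740; start (x,ẋ)=(-0.024300, 0.393900) → end (x,ẋ)=(0.040913, -0.113948)
phase 2: p=0.4996, T=0.595, ωT=1.832719, cosh=3.205419, sinh=3.045441; start (x,ẋ)=(0.040913, -0.113948) → end (x,ẋ)=(-1.083346, -4.667996)

x = -1.0833, ẋ = -4.6680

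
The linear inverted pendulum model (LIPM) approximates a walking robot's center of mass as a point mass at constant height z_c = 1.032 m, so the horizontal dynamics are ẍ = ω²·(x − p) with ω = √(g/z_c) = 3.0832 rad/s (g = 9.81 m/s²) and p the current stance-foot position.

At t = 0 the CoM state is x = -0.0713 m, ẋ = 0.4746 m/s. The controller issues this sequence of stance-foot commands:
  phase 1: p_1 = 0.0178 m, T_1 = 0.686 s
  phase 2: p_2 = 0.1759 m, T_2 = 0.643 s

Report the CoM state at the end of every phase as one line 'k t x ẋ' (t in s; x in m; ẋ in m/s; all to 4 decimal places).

phase 1: p=0.0178, T=0.686, ωT=2.115075, cosh=4.205417, sinh=4.084792; start (x,ẋ)=(-0.071300, 0.474600) → end (x,ẋ)=(0.271873, 0.873745)
phase 2: p=0.1759, T=0.643, ωT=1.982498, cosh=3.699290, sinh=3.561565; start (x,ẋ)=(0.271873, 0.873745) → end (x,ẋ)=(1.540242, 4.286121)

1 0.6860 0.2719 0.8737
2 1.3290 1.5402 4.2861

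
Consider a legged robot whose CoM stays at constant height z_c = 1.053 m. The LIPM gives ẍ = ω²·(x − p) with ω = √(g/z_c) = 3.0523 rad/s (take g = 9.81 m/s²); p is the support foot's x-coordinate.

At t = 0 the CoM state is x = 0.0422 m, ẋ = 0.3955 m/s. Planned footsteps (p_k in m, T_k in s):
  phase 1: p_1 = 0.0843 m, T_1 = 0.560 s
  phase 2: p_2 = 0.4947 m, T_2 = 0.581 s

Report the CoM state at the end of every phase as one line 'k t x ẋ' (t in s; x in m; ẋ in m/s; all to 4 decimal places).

phase 1: p=0.0843, T=0.560, ωT=1.709288, cosh=2.853010, sinh=2.672016; start (x,ẋ)=(0.042200, 0.395500) → end (x,ẋ)=(0.310413, 0.785007)
phase 2: p=0.4947, T=0.581, ωT=1.773386, cosh=3.030262, sinh=2.860505; start (x,ẋ)=(0.310413, 0.785007) → end (x,ẋ)=(0.671942, 0.769746)

1 0.5600 0.3104 0.7850
2 1.1410 0.6719 0.7697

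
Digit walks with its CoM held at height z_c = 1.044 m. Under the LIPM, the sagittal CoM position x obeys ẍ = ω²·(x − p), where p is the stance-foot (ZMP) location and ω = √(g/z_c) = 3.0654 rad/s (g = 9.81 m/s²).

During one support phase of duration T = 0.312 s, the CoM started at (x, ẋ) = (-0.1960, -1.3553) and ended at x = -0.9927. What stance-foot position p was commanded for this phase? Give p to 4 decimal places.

p = 0.4251

ωT = 3.0654·0.312 = 0.956405; cosh(ωT) = 1.493298, sinh(ωT) = 1.109026
x(T) = p + (x₀−p)·cosh(ωT) + (ẋ₀/ω)·sinh(ωT) ⇒ p·(1 − cosh) = x(T) − x₀·cosh − (ẋ₀/ω)·sinh
numerator   = -0.9927 − (-0.1960)·1.493298 − (-1.3553/3.0654)·1.109026 = -0.209682
denominator = 1 − 1.493298 = -0.493298
p = -0.209682 / -0.493298 = 0.4251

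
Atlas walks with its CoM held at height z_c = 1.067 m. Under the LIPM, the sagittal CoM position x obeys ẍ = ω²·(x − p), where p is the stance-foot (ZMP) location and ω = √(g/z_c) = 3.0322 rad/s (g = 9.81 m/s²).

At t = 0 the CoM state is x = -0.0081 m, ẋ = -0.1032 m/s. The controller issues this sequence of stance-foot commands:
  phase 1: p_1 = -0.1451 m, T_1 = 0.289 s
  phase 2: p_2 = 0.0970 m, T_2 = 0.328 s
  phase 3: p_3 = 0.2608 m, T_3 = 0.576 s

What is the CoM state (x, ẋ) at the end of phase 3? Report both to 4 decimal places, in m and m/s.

phase 1: p=-0.1451, T=0.289, ωT=0.876306, cosh=1.409164, sinh=0.992846; start (x,ẋ)=(-0.008100, -0.103200) → end (x,ẋ)=(0.014164, 0.267014)
phase 2: p=0.0970, T=0.328, ωT=0.994562, cosh=1.536712, sinh=1.166827; start (x,ẋ)=(0.014164, 0.267014) → end (x,ẋ)=(0.072455, 0.117246)
phase 3: p=0.2608, T=0.576, ωT=1.746547, cosh=2.954571, sinh=2.780196; start (x,ẋ)=(0.072455, 0.117246) → end (x,ẋ)=(-0.188176, -1.241354)

x = -0.1882, ẋ = -1.2414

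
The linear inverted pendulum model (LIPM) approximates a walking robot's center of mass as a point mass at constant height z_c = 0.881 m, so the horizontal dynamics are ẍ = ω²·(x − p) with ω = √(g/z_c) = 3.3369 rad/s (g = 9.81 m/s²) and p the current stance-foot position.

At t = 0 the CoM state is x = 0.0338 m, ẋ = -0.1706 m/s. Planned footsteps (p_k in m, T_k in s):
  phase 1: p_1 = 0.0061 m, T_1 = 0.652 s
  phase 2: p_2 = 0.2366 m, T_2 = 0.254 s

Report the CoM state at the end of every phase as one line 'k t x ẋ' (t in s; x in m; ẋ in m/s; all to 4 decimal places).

phase 1: p=0.0061, T=0.652, ωT=2.175659, cosh=4.460760, sinh=4.347226; start (x,ẋ)=(0.033800, -0.170600) → end (x,ẋ)=(-0.092590, -0.359182)
phase 2: p=0.2366, T=0.254, ωT=0.847573, cosh=1.381214, sinh=0.952760; start (x,ẋ)=(-0.092590, -0.359182) → end (x,ẋ)=(-0.320637, -1.542691)

1 0.6520 -0.0926 -0.3592
2 0.9060 -0.3206 -1.5427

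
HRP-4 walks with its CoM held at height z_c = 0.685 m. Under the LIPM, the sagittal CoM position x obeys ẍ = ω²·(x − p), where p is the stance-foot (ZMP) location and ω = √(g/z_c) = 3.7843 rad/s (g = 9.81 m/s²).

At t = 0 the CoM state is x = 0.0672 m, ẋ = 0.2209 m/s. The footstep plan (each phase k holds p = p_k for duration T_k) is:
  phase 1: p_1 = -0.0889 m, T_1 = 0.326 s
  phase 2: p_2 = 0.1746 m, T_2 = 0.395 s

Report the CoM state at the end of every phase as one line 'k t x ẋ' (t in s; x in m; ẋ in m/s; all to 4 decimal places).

1 0.3260 0.2936 1.3397
2 0.7210 1.2026 4.0897

phase 1: p=-0.0889, T=0.326, ωT=1.233682, cosh=1.862534, sinh=1.571315; start (x,ẋ)=(0.067200, 0.220900) → end (x,ẋ)=(0.293564, 1.339656)
phase 2: p=0.1746, T=0.395, ωT=1.494799, cosh=2.341366, sinh=2.117072; start (x,ẋ)=(0.293564, 1.339656) → end (x,ẋ)=(1.202588, 4.089716)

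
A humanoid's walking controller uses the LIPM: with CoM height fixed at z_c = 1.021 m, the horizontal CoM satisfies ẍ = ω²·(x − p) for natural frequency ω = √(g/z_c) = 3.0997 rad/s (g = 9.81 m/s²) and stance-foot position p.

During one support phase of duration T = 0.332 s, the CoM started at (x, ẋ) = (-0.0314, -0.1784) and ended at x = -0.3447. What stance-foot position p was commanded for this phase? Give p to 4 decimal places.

p = 0.3891

ωT = 3.0997·0.332 = 1.029100; cosh(ωT) = 1.577938, sinh(ωT) = 1.220609
x(T) = p + (x₀−p)·cosh(ωT) + (ẋ₀/ω)·sinh(ωT) ⇒ p·(1 − cosh) = x(T) − x₀·cosh − (ẋ₀/ω)·sinh
numerator   = -0.3447 − (-0.0314)·1.577938 − (-0.1784/3.0997)·1.220609 = -0.224902
denominator = 1 − 1.577938 = -0.577938
p = -0.224902 / -0.577938 = 0.3891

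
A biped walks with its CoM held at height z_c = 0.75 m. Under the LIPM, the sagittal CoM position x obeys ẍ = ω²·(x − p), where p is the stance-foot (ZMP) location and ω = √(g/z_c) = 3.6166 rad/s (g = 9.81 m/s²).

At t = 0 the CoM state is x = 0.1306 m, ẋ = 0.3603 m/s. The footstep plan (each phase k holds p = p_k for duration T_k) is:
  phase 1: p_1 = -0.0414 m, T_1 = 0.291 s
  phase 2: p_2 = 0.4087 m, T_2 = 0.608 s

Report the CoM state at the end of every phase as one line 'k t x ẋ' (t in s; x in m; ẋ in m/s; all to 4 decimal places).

phase 1: p=-0.0414, T=0.291, ωT=1.052431, cosh=1.606847, sinh=1.257759; start (x,ẋ)=(0.130600, 0.360300) → end (x,ẋ)=(0.360281, 1.361342)
phase 2: p=0.4087, T=0.608, ωT=2.198893, cosh=4.562976, sinh=4.452050; start (x,ẋ)=(0.360281, 1.361342) → end (x,ẋ)=(1.863581, 5.432156)

1 0.2910 0.3603 1.3613
2 0.8990 1.8636 5.4322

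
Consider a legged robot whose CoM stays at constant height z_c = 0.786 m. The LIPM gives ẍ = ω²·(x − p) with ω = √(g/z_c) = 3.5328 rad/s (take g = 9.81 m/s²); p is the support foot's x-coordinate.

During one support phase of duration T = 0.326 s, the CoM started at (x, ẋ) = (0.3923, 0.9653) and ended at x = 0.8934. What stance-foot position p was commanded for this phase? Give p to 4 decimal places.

ωT = 3.5328·0.326 = 1.151693; cosh(ωT) = 1.739822, sinh(ωT) = 1.423721
x(T) = p + (x₀−p)·cosh(ωT) + (ẋ₀/ω)·sinh(ωT) ⇒ p·(1 − cosh) = x(T) − x₀·cosh − (ẋ₀/ω)·sinh
numerator   = 0.8934 − (0.3923)·1.739822 − (0.9653/3.5328)·1.423721 = -0.178149
denominator = 1 − 1.739822 = -0.739822
p = -0.178149 / -0.739822 = 0.2408

p = 0.2408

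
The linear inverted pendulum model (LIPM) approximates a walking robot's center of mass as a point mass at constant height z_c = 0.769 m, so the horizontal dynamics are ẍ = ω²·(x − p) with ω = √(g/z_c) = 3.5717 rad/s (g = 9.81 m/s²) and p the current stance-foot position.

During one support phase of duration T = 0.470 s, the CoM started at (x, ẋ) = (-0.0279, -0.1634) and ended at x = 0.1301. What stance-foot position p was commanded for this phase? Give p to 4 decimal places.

p = -0.1838

ωT = 3.5717·0.470 = 1.678699; cosh(ωT) = 2.772598, sinh(ωT) = 2.585982
x(T) = p + (x₀−p)·cosh(ωT) + (ẋ₀/ω)·sinh(ωT) ⇒ p·(1 − cosh) = x(T) − x₀·cosh − (ẋ₀/ω)·sinh
numerator   = 0.1301 − (-0.0279)·2.772598 − (-0.1634/3.5717)·2.585982 = 0.325760
denominator = 1 − 2.772598 = -1.772598
p = 0.325760 / -1.772598 = -0.1838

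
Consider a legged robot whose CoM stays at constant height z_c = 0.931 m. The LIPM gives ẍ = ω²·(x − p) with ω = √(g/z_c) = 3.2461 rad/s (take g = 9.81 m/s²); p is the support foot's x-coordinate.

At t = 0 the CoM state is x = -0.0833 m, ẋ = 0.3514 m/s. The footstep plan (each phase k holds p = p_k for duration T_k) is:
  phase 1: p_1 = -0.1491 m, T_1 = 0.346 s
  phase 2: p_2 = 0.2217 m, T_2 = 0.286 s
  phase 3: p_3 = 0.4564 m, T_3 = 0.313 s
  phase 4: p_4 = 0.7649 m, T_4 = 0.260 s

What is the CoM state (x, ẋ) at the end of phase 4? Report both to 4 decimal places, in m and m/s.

x = 0.8915, ẋ = 1.0370

phase 1: p=-0.1491, T=0.346, ωT=1.123151, cosh=1.699889, sinh=1.374636; start (x,ẋ)=(-0.083300, 0.351400) → end (x,ẋ)=(0.111561, 0.890954)
phase 2: p=0.2217, T=0.286, ωT=0.928385, cosh=1.462805, sinh=1.067613; start (x,ẋ)=(0.111561, 0.890954) → end (x,ẋ)=(0.353615, 0.921598)
phase 3: p=0.4564, T=0.313, ωT=1.016029, cosh=1.562117, sinh=1.200088; start (x,ẋ)=(0.353615, 0.921598) → end (x,ẋ)=(0.636554, 1.039235)
phase 4: p=0.7649, T=0.260, ωT=0.843986, cosh=1.377806, sinh=0.947813; start (x,ẋ)=(0.636554, 1.039235) → end (x,ẋ)=(0.891505, 1.036983)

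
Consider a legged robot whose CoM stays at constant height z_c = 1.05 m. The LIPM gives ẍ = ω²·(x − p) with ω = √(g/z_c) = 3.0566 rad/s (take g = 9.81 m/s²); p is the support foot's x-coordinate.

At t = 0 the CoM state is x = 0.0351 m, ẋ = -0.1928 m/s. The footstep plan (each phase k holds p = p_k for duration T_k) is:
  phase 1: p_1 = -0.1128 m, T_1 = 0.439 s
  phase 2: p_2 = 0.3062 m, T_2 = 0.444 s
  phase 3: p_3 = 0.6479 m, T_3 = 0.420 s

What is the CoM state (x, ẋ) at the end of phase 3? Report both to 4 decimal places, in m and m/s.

phase 1: p=-0.1128, T=0.439, ωT=1.341847, cosh=2.043734, sinh=1.782371; start (x,ẋ)=(0.035100, -0.192800) → end (x,ẋ)=(0.077042, 0.411727)
phase 2: p=0.3062, T=0.444, ωT=1.357130, cosh=2.071214, sinh=1.813815; start (x,ẋ)=(0.077042, 0.411727) → end (x,ẋ)=(0.075888, -0.417701)
phase 3: p=0.6479, T=0.420, ωT=1.283772, cosh=1.943611, sinh=1.666621; start (x,ẋ)=(0.075888, -0.417701) → end (x,ẋ)=(-0.691622, -3.725788)

x = -0.6916, ẋ = -3.7258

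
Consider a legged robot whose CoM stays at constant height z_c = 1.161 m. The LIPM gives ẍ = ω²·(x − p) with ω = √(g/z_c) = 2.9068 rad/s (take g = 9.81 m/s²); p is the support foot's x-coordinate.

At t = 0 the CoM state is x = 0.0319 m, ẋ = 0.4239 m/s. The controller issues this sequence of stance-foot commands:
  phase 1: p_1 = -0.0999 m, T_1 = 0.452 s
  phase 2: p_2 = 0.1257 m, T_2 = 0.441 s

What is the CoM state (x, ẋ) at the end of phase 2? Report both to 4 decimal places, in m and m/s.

phase 1: p=-0.0999, T=0.452, ωT=1.313874, cosh=1.994667, sinh=1.725890; start (x,ẋ)=(0.031900, 0.423900) → end (x,ẋ)=(0.414685, 1.506756)
phase 2: p=0.1257, T=0.441, ωT=1.281899, cosh=1.940493, sinh=1.662983; start (x,ẋ)=(0.414685, 1.506756) → end (x,ẋ)=(1.548489, 4.320789)

x = 1.5485, ẋ = 4.3208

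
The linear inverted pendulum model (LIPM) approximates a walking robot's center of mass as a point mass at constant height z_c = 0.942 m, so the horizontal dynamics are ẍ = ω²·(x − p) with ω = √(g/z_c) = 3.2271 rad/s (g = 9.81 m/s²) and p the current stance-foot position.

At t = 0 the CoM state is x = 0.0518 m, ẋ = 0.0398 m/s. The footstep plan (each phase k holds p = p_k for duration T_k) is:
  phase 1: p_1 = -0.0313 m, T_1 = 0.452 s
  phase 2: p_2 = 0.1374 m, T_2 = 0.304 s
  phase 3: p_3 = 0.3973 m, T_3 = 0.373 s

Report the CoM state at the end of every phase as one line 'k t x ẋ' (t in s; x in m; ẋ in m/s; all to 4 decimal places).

phase 1: p=-0.0313, T=0.452, ωT=1.458649, cosh=2.266349, sinh=2.033798; start (x,ẋ)=(0.051800, 0.039800) → end (x,ẋ)=(0.182117, 0.635608)
phase 2: p=0.1374, T=0.304, ωT=0.981038, cosh=1.521073, sinh=1.146151; start (x,ẋ)=(0.182117, 0.635608) → end (x,ẋ)=(0.431163, 1.132202)
phase 3: p=0.3973, T=0.373, ωT=1.203708, cosh=1.816266, sinh=1.516186; start (x,ẋ)=(0.431163, 1.132202) → end (x,ẋ)=(0.990745, 2.222065)

1 0.4520 0.1821 0.6356
2 0.7560 0.4312 1.1322
3 1.1290 0.9907 2.2221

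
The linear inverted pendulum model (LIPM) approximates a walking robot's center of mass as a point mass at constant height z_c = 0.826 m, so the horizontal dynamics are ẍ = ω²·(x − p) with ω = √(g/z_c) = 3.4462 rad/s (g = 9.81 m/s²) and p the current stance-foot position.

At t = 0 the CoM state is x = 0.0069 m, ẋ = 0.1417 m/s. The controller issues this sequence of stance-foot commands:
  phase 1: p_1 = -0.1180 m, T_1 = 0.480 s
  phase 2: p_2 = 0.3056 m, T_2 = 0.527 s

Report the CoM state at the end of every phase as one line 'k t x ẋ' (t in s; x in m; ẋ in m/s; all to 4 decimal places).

phase 1: p=-0.1180, T=0.480, ωT=1.654176, cosh=2.710010, sinh=2.518760; start (x,ẋ)=(0.006900, 0.141700) → end (x,ẋ)=(0.324046, 1.468159)
phase 2: p=0.3056, T=0.527, ωT=1.816147, cosh=3.155389, sinh=2.992738; start (x,ẋ)=(0.324046, 1.468159) → end (x,ẋ)=(1.638778, 4.822857)

1 0.4800 0.3240 1.4682
2 1.0070 1.6388 4.8229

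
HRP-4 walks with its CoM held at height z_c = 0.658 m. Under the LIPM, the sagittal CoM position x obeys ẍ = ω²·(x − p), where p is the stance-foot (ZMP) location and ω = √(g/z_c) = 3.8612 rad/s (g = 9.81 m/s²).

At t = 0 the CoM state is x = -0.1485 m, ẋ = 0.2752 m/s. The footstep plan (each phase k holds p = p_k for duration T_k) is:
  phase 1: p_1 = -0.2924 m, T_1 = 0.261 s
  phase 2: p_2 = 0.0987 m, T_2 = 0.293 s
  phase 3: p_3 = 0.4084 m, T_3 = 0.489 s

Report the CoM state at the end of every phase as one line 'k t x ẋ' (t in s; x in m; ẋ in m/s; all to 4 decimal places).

1 0.2610 0.0156 1.0868
2 0.5540 0.3473 1.4142
3 1.0430 1.3843 4.0177

phase 1: p=-0.2924, T=0.261, ωT=1.007773, cosh=1.552262, sinh=1.187231; start (x,ẋ)=(-0.148500, 0.275200) → end (x,ẋ)=(0.015588, 1.086840)
phase 2: p=0.0987, T=0.293, ωT=1.131332, cosh=1.711192, sinh=1.388589; start (x,ẋ)=(0.015588, 1.086840) → end (x,ẋ)=(0.347336, 1.414179)
phase 3: p=0.4084, T=0.489, ωT=1.888127, cosh=3.379168, sinh=3.227813; start (x,ẋ)=(0.347336, 1.414179) → end (x,ẋ)=(1.384254, 4.017697)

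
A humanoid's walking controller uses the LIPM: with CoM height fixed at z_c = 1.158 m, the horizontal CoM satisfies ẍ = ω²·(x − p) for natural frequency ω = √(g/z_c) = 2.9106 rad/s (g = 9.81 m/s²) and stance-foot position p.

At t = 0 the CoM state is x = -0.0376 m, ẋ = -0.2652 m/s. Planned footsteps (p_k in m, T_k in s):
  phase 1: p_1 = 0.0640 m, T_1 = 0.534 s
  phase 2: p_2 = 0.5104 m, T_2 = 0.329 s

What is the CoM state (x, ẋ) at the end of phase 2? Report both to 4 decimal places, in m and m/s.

phase 1: p=0.0640, T=0.534, ωT=1.554260, cosh=2.471466, sinh=2.260120; start (x,ẋ)=(-0.037600, -0.265200) → end (x,ẋ)=(-0.393032, -1.323789)
phase 2: p=0.5104, T=0.329, ωT=0.957587, cosh=1.494610, sinh=1.110793; start (x,ẋ)=(-0.393032, -1.323789) → end (x,ẋ)=(-1.345086, -4.899411)

x = -1.3451, ẋ = -4.8994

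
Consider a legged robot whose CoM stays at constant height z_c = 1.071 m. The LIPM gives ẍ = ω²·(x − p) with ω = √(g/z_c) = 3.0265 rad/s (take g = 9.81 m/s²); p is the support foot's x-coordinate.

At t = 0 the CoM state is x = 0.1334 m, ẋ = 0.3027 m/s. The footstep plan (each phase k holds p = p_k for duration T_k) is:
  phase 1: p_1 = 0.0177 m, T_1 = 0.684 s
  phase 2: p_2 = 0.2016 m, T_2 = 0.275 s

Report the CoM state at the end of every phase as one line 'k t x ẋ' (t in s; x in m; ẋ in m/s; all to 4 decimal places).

1 0.6840 0.8736 2.5843
2 0.9590 1.9156 5.4271

phase 1: p=0.0177, T=0.684, ωT=2.070126, cosh=4.025996, sinh=3.899826; start (x,ẋ)=(0.133400, 0.302700) → end (x,ẋ)=(0.873555, 2.584256)
phase 2: p=0.2016, T=0.275, ωT=0.832288, cosh=1.366812, sinh=0.931759; start (x,ẋ)=(0.873555, 2.584256) → end (x,ẋ)=(1.915642, 5.427082)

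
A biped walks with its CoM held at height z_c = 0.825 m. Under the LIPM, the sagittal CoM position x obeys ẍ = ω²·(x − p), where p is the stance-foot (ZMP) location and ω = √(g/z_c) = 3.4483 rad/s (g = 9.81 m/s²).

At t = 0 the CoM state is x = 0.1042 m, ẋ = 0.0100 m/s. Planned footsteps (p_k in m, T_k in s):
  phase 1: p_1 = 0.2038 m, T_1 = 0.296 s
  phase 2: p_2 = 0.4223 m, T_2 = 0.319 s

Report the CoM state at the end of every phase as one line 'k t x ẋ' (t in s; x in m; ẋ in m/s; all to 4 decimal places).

1 0.2960 0.0512 -0.3990
2 0.6150 -0.3515 -2.3752

phase 1: p=0.2038, T=0.296, ωT=1.020697, cosh=1.567736, sinh=1.207392; start (x,ẋ)=(0.104200, 0.010000) → end (x,ẋ)=(0.051155, -0.399002)
phase 2: p=0.4223, T=0.319, ωT=1.100008, cosh=1.668529, sinh=1.335660; start (x,ẋ)=(0.051155, -0.399002) → end (x,ẋ)=(-0.351515, -2.375151)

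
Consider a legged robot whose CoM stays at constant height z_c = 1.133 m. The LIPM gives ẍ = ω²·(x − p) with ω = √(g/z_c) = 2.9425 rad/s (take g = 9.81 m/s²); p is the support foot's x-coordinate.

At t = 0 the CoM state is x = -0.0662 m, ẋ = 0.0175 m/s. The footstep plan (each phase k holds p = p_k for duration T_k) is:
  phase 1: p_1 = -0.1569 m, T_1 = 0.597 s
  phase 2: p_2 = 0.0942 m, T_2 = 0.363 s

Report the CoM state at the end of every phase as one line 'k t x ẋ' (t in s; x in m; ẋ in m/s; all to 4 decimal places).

phase 1: p=-0.1569, T=0.597, ωT=1.756672, cosh=2.982873, sinh=2.810255; start (x,ẋ)=(-0.066200, 0.017500) → end (x,ẋ)=(0.130360, 0.802215)
phase 2: p=0.0942, T=0.363, ωT=1.068127, cosh=1.626788, sinh=1.283137; start (x,ẋ)=(0.130360, 0.802215) → end (x,ẋ)=(0.502847, 1.441561)

1 0.5970 0.1304 0.8022
2 0.9600 0.5028 1.4416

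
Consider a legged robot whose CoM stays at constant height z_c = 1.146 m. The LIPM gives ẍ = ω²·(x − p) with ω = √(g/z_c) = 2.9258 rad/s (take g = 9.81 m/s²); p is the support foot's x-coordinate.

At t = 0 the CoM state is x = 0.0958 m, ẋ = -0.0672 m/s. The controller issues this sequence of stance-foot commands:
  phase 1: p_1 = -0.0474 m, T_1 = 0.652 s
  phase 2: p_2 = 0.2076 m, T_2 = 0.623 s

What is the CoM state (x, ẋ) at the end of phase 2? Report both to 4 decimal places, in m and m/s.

x = 1.9065, ẋ = 5.0794

phase 1: p=-0.0474, T=0.652, ωT=1.907622, cosh=3.442740, sinh=3.294307; start (x,ẋ)=(0.095800, -0.067200) → end (x,ẋ)=(0.369936, 1.148879)
phase 2: p=0.2076, T=0.623, ωT=1.822773, cosh=3.175288, sinh=3.013711; start (x,ẋ)=(0.369936, 1.148879) → end (x,ẋ)=(1.906464, 5.079425)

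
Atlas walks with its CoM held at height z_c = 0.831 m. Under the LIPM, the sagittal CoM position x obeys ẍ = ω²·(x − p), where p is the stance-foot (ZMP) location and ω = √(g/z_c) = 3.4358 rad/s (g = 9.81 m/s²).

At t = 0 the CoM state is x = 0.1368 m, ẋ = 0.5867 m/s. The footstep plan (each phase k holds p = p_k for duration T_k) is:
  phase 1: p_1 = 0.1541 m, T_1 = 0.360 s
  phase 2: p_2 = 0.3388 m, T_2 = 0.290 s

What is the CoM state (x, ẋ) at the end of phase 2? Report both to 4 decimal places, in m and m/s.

x = 0.7604, ẋ = 1.7521

phase 1: p=0.1541, T=0.360, ωT=1.236888, cosh=1.867581, sinh=1.577295; start (x,ẋ)=(0.136800, 0.586700) → end (x,ẋ)=(0.391131, 1.001957)
phase 2: p=0.3388, T=0.290, ωT=0.996382, cosh=1.538839, sinh=1.169626; start (x,ẋ)=(0.391131, 1.001957) → end (x,ẋ)=(0.760418, 1.752147)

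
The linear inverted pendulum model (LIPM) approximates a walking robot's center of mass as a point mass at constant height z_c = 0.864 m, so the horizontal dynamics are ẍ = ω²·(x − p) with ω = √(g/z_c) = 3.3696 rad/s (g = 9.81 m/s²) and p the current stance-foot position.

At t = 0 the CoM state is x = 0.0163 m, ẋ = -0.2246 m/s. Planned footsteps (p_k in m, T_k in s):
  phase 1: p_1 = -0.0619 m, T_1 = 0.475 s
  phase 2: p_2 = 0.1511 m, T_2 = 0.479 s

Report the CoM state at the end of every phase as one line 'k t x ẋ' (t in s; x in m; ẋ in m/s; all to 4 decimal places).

phase 1: p=-0.0619, T=0.475, ωT=1.600560, cosh=2.578795, sinh=2.377012; start (x,ẋ)=(0.016300, -0.224600) → end (x,ẋ)=(-0.018677, 0.047152)
phase 2: p=0.1511, T=0.479, ωT=1.614038, cosh=2.611069, sinh=2.411987; start (x,ẋ)=(-0.018677, 0.047152) → end (x,ẋ)=(-0.258449, -1.256738)

1 0.4750 -0.0187 0.0472
2 0.9540 -0.2584 -1.2567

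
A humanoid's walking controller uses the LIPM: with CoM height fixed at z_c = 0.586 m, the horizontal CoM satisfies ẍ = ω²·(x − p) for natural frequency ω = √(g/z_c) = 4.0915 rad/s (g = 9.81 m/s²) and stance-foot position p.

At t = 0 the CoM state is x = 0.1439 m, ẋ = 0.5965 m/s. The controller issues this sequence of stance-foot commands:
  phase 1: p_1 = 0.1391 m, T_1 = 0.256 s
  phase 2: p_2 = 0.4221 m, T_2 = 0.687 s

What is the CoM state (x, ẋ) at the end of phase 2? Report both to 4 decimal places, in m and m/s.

x = 1.6276, ẋ = 5.0139

phase 1: p=0.1391, T=0.256, ωT=1.047424, cosh=1.600570, sinh=1.249729; start (x,ẋ)=(0.143900, 0.596500) → end (x,ẋ)=(0.328981, 0.979284)
phase 2: p=0.4221, T=0.687, ωT=2.810860, cosh=8.342185, sinh=8.282032; start (x,ẋ)=(0.328981, 0.979284) → end (x,ẋ)=(1.627553, 5.013936)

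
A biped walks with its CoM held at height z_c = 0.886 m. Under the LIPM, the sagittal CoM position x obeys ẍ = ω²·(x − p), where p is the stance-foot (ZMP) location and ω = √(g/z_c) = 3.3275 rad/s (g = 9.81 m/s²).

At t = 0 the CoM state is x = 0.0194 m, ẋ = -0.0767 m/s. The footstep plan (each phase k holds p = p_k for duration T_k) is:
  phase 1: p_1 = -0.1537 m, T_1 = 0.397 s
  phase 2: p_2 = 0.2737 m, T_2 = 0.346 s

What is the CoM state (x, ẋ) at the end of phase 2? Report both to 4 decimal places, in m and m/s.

phase 1: p=-0.1537, T=0.397, ωT=1.321018, cosh=2.007048, sinh=1.740184; start (x,ẋ)=(0.019400, -0.076700) → end (x,ẋ)=(0.153608, 0.848389)
phase 2: p=0.2737, T=0.346, ωT=1.151315, cosh=1.739285, sinh=1.423064; start (x,ẋ)=(0.153608, 0.848389) → end (x,ẋ)=(0.427654, 0.906925)

x = 0.4277, ẋ = 0.9069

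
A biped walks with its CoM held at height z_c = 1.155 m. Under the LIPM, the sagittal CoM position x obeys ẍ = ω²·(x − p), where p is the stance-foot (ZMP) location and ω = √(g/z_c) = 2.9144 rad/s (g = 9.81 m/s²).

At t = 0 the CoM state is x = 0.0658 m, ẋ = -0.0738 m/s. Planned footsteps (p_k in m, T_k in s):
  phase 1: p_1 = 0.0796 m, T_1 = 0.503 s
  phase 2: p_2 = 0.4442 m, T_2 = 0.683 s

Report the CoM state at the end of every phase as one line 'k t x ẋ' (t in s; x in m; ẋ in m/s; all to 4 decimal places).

1 0.5030 -0.0038 -0.2508
2 1.1860 -1.5351 -5.6242

phase 1: p=0.0796, T=0.503, ωT=1.465943, cosh=2.281244, sinh=2.050383; start (x,ẋ)=(0.065800, -0.073800) → end (x,ẋ)=(-0.003802, -0.250820)
phase 2: p=0.4442, T=0.683, ωT=1.990535, cosh=3.728036, sinh=3.591414; start (x,ẋ)=(-0.003802, -0.250820) → end (x,ẋ)=(-1.535053, -5.624220)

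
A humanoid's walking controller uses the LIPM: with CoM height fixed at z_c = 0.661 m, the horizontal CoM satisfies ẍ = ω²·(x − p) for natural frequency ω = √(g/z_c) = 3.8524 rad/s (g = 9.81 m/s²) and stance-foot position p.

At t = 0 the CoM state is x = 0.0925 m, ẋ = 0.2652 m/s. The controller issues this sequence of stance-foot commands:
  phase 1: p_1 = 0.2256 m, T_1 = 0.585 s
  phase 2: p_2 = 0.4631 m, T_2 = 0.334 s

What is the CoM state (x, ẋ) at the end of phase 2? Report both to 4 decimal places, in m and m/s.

x = -1.1104, ẋ = -5.7865

phase 1: p=0.2256, T=0.585, ωT=2.253654, cosh=4.813741, sinh=4.708726; start (x,ẋ)=(0.092500, 0.265200) → end (x,ẋ)=(-0.090959, -1.137816)
phase 2: p=0.4631, T=0.334, ωT=1.286702, cosh=1.948502, sinh=1.672322; start (x,ẋ)=(-0.090959, -1.137816) → end (x,ẋ)=(-1.110410, -5.786538)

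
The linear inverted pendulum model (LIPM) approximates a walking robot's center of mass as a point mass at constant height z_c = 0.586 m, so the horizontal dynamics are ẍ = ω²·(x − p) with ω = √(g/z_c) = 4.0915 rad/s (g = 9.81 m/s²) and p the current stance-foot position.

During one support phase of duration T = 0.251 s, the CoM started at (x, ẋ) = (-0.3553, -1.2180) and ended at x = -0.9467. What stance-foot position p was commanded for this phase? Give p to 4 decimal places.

ωT = 4.0915·0.251 = 1.026966; cosh(ωT) = 1.575337, sinh(ωT) = 1.217245
x(T) = p + (x₀−p)·cosh(ωT) + (ẋ₀/ω)·sinh(ωT) ⇒ p·(1 − cosh) = x(T) − x₀·cosh − (ẋ₀/ω)·sinh
numerator   = -0.9467 − (-0.3553)·1.575337 − (-1.2180/4.0915)·1.217245 = -0.024621
denominator = 1 − 1.575337 = -0.575337
p = -0.024621 / -0.575337 = 0.0428

p = 0.0428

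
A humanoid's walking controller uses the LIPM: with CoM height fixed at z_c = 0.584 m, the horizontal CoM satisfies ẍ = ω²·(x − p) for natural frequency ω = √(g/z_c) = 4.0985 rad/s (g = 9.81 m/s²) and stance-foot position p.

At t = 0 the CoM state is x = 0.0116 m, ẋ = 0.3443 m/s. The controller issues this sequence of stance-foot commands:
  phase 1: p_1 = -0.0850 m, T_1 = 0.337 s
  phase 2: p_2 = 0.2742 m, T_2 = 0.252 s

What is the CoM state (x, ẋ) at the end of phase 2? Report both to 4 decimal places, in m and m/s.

x = 0.7158, ẋ = 2.3294

phase 1: p=-0.0850, T=0.337, ωT=1.381194, cosh=2.115465, sinh=1.864187; start (x,ẋ)=(0.011600, 0.344300) → end (x,ẋ)=(0.275957, 1.466415)
phase 2: p=0.2742, T=0.252, ωT=1.032822, cosh=1.582491, sinh=1.226490; start (x,ẋ)=(0.275957, 1.466415) → end (x,ẋ)=(0.715811, 2.329423)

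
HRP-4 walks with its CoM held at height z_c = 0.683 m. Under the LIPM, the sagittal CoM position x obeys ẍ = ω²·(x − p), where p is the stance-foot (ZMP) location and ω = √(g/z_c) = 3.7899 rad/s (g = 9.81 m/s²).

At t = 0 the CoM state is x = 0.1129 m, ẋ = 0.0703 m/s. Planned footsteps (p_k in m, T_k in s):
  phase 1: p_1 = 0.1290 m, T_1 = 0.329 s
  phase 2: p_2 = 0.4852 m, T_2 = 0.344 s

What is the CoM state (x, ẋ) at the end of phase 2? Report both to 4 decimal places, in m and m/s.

x = -0.2048, ẋ = -2.2381

phase 1: p=0.1290, T=0.329, ωT=1.246877, cosh=1.883430, sinh=1.596030; start (x,ẋ)=(0.112900, 0.070300) → end (x,ẋ)=(0.128282, 0.035020)
phase 2: p=0.4852, T=0.344, ωT=1.303726, cosh=1.977255, sinh=1.705737; start (x,ẋ)=(0.128282, 0.035020) → end (x,ẋ)=(-0.204757, -2.238080)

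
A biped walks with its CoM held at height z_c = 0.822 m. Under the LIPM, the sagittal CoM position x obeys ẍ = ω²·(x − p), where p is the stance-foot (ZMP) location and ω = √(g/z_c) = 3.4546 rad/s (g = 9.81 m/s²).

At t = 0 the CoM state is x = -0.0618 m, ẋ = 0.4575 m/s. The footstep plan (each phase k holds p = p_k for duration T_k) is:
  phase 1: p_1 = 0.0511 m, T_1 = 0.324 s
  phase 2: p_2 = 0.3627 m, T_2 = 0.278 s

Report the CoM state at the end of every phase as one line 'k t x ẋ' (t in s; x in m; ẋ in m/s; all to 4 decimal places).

phase 1: p=0.0511, T=0.324, ωT=1.119290, cosh=1.694596, sinh=1.368084; start (x,ẋ)=(-0.061800, 0.457500) → end (x,ẋ)=(0.040958, 0.241691)
phase 2: p=0.3627, T=0.278, ωT=0.960379, cosh=1.497717, sinh=1.114969; start (x,ẋ)=(0.040958, 0.241691) → end (x,ẋ)=(-0.041172, -0.877290)

1 0.3240 0.0410 0.2417
2 0.6020 -0.0412 -0.8773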